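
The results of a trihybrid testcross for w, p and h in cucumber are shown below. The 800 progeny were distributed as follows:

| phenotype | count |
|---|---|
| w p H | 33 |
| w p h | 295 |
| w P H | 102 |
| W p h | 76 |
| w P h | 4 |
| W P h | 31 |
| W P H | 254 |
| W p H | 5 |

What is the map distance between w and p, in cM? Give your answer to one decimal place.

The two most frequent reciprocal classes, W P H and w p h, are the parental types, so the F1 was W P H / w p h.
The two rarest classes, W p H and w P h, are the double crossovers. Comparing them with the parentals, only the p allele has switched, so p is the middle locus and the order is w – p – h.
Crossovers in the w–p interval produce the single-crossover classes w P H and W p h (102 + 76 = 178) plus the double crossovers (9).
RF(w–p) = (178 + 9) / 800 = 187/800 = 0.2338 → 23.4 cM.

23.4 cM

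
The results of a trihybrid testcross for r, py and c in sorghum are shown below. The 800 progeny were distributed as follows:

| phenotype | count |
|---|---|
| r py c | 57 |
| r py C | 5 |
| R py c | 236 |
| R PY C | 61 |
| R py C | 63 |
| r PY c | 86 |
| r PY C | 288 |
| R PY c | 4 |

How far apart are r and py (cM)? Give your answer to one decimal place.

The two most frequent reciprocal classes, r PY C and R py c, are the parental types, so the F1 was r PY C / R py c.
The two rarest classes, r py C and R PY c, are the double crossovers. Comparing them with the parentals, only the py allele has switched, so py is the middle locus and the order is c – py – r.
Crossovers in the py–r interval produce the single-crossover classes R PY C and r py c (61 + 57 = 118) plus the double crossovers (9).
RF(py–r) = (118 + 9) / 800 = 127/800 = 0.1588 → 15.9 cM.

15.9 cM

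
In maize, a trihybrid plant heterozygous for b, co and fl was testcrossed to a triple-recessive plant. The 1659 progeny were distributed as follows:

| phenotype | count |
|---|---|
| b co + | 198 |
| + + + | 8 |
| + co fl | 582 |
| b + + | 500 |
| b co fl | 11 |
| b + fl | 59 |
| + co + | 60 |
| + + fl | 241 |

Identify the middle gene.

b

The two most frequent reciprocal classes, + co fl and b + +, are the parental types, so the F1 was + co fl / b + +.
The two rarest classes, b co fl and + + +, are the double crossovers. Comparing them with the parentals, only the b allele has switched, so b is the middle locus and the order is fl – b – co.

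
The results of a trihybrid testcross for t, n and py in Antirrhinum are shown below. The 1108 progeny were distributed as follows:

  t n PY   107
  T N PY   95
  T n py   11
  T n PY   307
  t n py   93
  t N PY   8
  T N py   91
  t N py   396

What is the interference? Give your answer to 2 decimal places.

The two most frequent reciprocal classes, t N py and T n PY, are the parental types, so the F1 was t N py / T n PY.
The two rarest classes, t N PY and T n py, are the double crossovers. Comparing them with the parentals, only the py allele has switched, so py is the middle locus and the order is t – py – n.
t–py: (198 + 19)/1108 = 0.1958; py–n: (188 + 19)/1108 = 0.1868.
Expected DCO frequency = 0.1958 × 0.1868 ≈ 0.03658; observed = 19/1108 ≈ 0.01715.
Coefficient of coincidence = 0.01715/0.03658 ≈ 0.47; interference = 1 − 0.47 = 0.53.

0.53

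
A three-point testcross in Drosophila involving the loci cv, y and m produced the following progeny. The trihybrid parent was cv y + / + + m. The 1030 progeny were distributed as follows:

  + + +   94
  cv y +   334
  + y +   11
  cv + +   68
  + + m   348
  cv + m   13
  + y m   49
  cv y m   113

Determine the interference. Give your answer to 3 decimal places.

0.241

The two rarest classes, + y + and cv + m, are the double crossovers. Comparing them with the parentals, only the cv allele has switched, so cv is the middle locus and the order is m – cv – y.
m–cv: (207 + 24)/1030 = 0.2243; cv–y: (117 + 24)/1030 = 0.1369.
Expected DCO frequency = 0.2243 × 0.1369 ≈ 0.03071; observed = 24/1030 ≈ 0.02330.
Coefficient of coincidence = 0.02330/0.03071 ≈ 0.759; interference = 1 − 0.759 = 0.241.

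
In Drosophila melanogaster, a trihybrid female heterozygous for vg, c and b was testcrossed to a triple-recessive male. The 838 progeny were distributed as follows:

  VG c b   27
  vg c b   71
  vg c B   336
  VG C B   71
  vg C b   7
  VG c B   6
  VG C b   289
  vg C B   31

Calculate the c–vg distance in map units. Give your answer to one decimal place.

8.5 map units

The two most frequent reciprocal classes, VG C b and vg c B, are the parental types, so the F1 was VG C b / vg c B.
The two rarest classes, vg C b and VG c B, are the double crossovers. Comparing them with the parentals, only the vg allele has switched, so vg is the middle locus and the order is b – vg – c.
Crossovers in the vg–c interval produce the single-crossover classes VG c b and vg C B (27 + 31 = 58) plus the double crossovers (13).
RF(vg–c) = (58 + 13) / 838 = 71/838 = 0.0847 → 8.5 map units.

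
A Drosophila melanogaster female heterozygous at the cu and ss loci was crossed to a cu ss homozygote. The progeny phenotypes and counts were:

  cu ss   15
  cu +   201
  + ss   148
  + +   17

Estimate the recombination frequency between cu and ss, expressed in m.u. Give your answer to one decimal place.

The two most frequent classes, + ss (148) and cu + (201), are the parental types, so the F1 was + ss / cu +.
The recombinant classes are + + and cu ss: 17 + 15 = 32.
Recombination frequency = 32/381 = 0.0840 ≈ 8.4%, i.e. 8.4 m.u.

8.4 m.u.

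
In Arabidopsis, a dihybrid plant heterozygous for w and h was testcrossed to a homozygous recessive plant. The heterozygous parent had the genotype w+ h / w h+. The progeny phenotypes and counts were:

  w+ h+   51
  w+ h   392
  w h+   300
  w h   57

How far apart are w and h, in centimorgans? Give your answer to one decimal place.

The recombinant classes are w+ h+ and w h: 51 + 57 = 108.
Recombination frequency = 108/800 = 0.1350 ≈ 13.5%, i.e. 13.5 centimorgans.

13.5 centimorgans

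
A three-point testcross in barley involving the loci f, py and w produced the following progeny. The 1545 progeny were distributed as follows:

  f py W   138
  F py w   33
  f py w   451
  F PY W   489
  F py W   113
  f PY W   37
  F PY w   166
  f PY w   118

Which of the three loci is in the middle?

The two most frequent reciprocal classes, F PY W and f py w, are the parental types, so the F1 was F PY W / f py w.
The two rarest classes, f PY W and F py w, are the double crossovers. Comparing them with the parentals, only the f allele has switched, so f is the middle locus and the order is py – f – w.

f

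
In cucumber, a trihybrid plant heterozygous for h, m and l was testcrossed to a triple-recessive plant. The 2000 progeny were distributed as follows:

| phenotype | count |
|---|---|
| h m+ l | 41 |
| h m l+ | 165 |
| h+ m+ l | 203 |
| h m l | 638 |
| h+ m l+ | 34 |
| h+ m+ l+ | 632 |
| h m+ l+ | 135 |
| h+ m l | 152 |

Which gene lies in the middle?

The two most frequent reciprocal classes, h m l and h+ m+ l+, are the parental types, so the F1 was h m l / h+ m+ l+.
The two rarest classes, h m+ l and h+ m l+, are the double crossovers. Comparing them with the parentals, only the m allele has switched, so m is the middle locus and the order is h – m – l.

m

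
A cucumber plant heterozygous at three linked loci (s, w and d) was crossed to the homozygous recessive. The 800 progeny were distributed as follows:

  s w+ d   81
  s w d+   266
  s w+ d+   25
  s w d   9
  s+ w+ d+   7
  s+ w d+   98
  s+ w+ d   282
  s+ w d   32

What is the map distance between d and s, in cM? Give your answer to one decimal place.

24.4 cM

The two most frequent reciprocal classes, s w d+ and s+ w+ d, are the parental types, so the F1 was s w d+ / s+ w+ d.
The two rarest classes, s w d and s+ w+ d+, are the double crossovers. Comparing them with the parentals, only the d allele has switched, so d is the middle locus and the order is s – d – w.
Crossovers in the s–d interval produce the single-crossover classes s+ w d+ and s w+ d (98 + 81 = 179) plus the double crossovers (16).
RF(s–d) = (179 + 16) / 800 = 195/800 = 0.2437 → 24.4 cM.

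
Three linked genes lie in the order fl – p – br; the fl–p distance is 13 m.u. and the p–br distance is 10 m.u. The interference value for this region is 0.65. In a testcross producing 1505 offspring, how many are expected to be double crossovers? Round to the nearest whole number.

7

Map distances give recombination frequencies of 0.130 and 0.100 for the two intervals.
With interference 0.65 (so coincidence = 0.35), expected double-crossover frequency = 0.130 × 0.100 × 0.35 = 0.00455.
Expected number = 0.00455 × 1505 = 6.85 ≈ 7.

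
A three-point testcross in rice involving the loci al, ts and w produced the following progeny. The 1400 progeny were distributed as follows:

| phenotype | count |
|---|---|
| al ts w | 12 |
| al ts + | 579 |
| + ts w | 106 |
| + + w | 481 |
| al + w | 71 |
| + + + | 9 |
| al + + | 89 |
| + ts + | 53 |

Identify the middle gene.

The two most frequent reciprocal classes, + + w and al ts +, are the parental types, so the F1 was + + w / al ts +.
The two rarest classes, + + + and al ts w, are the double crossovers. Comparing them with the parentals, only the w allele has switched, so w is the middle locus and the order is ts – w – al.

w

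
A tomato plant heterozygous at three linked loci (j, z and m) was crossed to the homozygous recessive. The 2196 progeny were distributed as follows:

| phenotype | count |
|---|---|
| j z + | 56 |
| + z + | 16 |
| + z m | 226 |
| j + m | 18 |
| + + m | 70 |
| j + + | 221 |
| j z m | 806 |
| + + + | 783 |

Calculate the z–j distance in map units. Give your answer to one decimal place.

21.9 map units

The two most frequent reciprocal classes, + + + and j z m, are the parental types, so the F1 was + + + / j z m.
The two rarest classes, + z + and j + m, are the double crossovers. Comparing them with the parentals, only the z allele has switched, so z is the middle locus and the order is m – z – j.
Crossovers in the z–j interval produce the single-crossover classes j + + and + z m (221 + 226 = 447) plus the double crossovers (34).
RF(z–j) = (447 + 34) / 2196 = 481/2196 = 0.2190 → 21.9 map units.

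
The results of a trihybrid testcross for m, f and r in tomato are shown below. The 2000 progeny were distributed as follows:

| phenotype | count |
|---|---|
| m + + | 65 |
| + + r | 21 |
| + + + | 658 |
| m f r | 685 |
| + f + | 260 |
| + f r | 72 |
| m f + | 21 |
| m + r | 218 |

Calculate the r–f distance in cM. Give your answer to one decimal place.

The two most frequent reciprocal classes, m f r and + + +, are the parental types, so the F1 was m f r / + + +.
The two rarest classes, m f + and + + r, are the double crossovers. Comparing them with the parentals, only the r allele has switched, so r is the middle locus and the order is f – r – m.
Crossovers in the f–r interval produce the single-crossover classes m + r and + f + (218 + 260 = 478) plus the double crossovers (42).
RF(f–r) = (478 + 42) / 2000 = 520/2000 = 0.2600 → 26.0 cM.

26.0 cM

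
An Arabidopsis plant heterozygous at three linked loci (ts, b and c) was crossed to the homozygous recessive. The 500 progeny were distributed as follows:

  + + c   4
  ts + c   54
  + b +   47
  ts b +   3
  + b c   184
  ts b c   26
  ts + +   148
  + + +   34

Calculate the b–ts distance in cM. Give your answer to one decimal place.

The two most frequent reciprocal classes, + b c and ts + +, are the parental types, so the F1 was + b c / ts + +.
The two rarest classes, + + c and ts b +, are the double crossovers. Comparing them with the parentals, only the b allele has switched, so b is the middle locus and the order is ts – b – c.
Crossovers in the ts–b interval produce the single-crossover classes ts b c and + + + (26 + 34 = 60) plus the double crossovers (7).
RF(ts–b) = (60 + 7) / 500 = 67/500 = 0.1340 → 13.4 cM.

13.4 cM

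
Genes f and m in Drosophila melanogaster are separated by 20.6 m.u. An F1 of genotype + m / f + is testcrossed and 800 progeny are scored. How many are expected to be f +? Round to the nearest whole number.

A map distance of 20.6 m.u. corresponds to a recombination frequency of 0.206.
The F1 is + m / f +, so f + is a parental gamete class with expected frequency (1 − r)/2 = 0.794/2 = 0.3970.
Expected number = 0.3970 × 800 = 317.60 ≈ 318.

318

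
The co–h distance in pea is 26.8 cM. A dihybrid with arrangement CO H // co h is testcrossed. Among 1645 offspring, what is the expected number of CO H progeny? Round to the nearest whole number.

A map distance of 26.8 cM corresponds to a recombination frequency of 0.268.
The F1 is CO H / co h, so CO H is a parental gamete class with expected frequency (1 − r)/2 = 0.732/2 = 0.3660.
Expected number = 0.3660 × 1645 = 602.07 ≈ 602.

602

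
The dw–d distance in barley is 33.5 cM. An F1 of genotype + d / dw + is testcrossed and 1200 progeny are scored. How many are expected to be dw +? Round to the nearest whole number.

399

A map distance of 33.5 cM corresponds to a recombination frequency of 0.335.
The F1 is + d / dw +, so dw + is a parental gamete class with expected frequency (1 − r)/2 = 0.665/2 = 0.3325.
Expected number = 0.3325 × 1200 = 399.00 ≈ 399.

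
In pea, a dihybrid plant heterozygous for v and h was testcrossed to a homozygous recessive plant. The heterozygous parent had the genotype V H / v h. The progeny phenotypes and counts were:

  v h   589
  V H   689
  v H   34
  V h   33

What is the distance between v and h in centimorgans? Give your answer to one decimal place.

The recombinant classes are V h and v H: 33 + 34 = 67.
Recombination frequency = 67/1345 = 0.0498 ≈ 5.0%, i.e. 5.0 centimorgans.

5.0 centimorgans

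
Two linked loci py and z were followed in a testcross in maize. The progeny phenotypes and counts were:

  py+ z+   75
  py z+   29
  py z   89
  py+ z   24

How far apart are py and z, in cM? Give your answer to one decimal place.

24.4 cM

The two most frequent classes, py+ z+ (75) and py z (89), are the parental types, so the F1 was py+ z+ / py z.
The recombinant classes are py+ z and py z+: 24 + 29 = 53.
Recombination frequency = 53/217 = 0.2442 ≈ 24.4%, i.e. 24.4 cM.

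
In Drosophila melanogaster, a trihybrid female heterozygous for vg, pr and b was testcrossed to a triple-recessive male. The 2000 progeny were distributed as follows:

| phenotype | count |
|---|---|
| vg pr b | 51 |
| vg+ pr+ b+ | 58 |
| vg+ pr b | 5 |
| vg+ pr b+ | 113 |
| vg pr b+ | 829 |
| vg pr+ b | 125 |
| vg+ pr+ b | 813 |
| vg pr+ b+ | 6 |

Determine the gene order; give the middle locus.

pr

The two most frequent reciprocal classes, vg+ pr+ b and vg pr b+, are the parental types, so the F1 was vg+ pr+ b / vg pr b+.
The two rarest classes, vg+ pr b and vg pr+ b+, are the double crossovers. Comparing them with the parentals, only the pr allele has switched, so pr is the middle locus and the order is vg – pr – b.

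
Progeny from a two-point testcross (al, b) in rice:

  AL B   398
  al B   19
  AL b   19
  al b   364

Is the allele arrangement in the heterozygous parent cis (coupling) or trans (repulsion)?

The two most frequent classes are AL B (398) and al b (364); these are the parental (non-recombinant) types.
So the F1 carried AL B on one chromosome and al b on the other — the recessive alleles are on the same chromosome (cis / coupling).

cis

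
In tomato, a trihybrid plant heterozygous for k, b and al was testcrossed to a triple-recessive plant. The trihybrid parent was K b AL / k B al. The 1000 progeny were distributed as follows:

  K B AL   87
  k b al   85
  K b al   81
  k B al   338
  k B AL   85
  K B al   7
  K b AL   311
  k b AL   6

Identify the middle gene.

k

The two rarest classes, k b AL and K B al, are the double crossovers. Comparing them with the parentals, only the k allele has switched, so k is the middle locus and the order is b – k – al.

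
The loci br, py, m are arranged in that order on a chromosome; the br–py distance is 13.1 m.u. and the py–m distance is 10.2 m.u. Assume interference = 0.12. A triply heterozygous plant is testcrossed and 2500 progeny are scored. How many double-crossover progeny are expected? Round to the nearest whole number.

Map distances give recombination frequencies of 0.131 and 0.102 for the two intervals.
With interference 0.12 (so coincidence = 0.88), expected double-crossover frequency = 0.131 × 0.102 × 0.88 = 0.01176.
Expected number = 0.01176 × 2500 = 29.40 ≈ 29.

29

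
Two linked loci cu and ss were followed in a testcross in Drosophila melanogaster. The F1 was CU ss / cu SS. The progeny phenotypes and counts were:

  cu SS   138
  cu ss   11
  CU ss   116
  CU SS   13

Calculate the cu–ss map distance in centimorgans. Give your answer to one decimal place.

8.6 centimorgans

The recombinant classes are CU SS and cu ss: 13 + 11 = 24.
Recombination frequency = 24/278 = 0.0863 ≈ 8.6%, i.e. 8.6 centimorgans.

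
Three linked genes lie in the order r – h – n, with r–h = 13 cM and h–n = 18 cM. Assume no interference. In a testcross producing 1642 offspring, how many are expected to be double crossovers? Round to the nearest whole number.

38

Map distances give recombination frequencies of 0.130 and 0.180 for the two intervals.
With no interference, expected double-crossover frequency = 0.130 × 0.180 = 0.02340.
Expected number = 0.02340 × 1642 = 38.42 ≈ 38.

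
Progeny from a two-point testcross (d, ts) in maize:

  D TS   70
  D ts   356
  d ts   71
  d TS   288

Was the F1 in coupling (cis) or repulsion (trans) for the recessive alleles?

The two most frequent classes are D ts (356) and d TS (288); these are the parental (non-recombinant) types.
So the F1 carried D ts on one chromosome and d TS on the other — the recessive alleles are on opposite chromosomes (trans / repulsion).

trans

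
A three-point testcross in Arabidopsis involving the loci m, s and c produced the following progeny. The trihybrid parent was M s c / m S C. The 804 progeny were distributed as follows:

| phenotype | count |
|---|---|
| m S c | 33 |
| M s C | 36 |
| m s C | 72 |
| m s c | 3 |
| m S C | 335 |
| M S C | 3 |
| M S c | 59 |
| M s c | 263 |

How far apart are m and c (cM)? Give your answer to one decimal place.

The two rarest classes, m s c and M S C, are the double crossovers. Comparing them with the parentals, only the m allele has switched, so m is the middle locus and the order is c – m – s.
Crossovers in the c–m interval produce the single-crossover classes M s C and m S c (36 + 33 = 69) plus the double crossovers (6).
RF(c–m) = (69 + 6) / 804 = 75/804 = 0.0933 → 9.3 cM.

9.3 cM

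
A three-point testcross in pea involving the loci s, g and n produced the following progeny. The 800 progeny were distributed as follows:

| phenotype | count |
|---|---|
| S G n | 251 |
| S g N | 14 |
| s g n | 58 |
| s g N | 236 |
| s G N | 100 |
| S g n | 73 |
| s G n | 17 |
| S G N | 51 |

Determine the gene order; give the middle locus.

s

The two most frequent reciprocal classes, S G n and s g N, are the parental types, so the F1 was S G n / s g N.
The two rarest classes, s G n and S g N, are the double crossovers. Comparing them with the parentals, only the s allele has switched, so s is the middle locus and the order is g – s – n.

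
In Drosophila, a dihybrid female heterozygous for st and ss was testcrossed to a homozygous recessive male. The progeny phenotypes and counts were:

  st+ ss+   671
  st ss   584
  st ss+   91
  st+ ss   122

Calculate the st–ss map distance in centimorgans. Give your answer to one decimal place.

The two most frequent classes, st+ ss+ (671) and st ss (584), are the parental types, so the F1 was st+ ss+ / st ss.
The recombinant classes are st+ ss and st ss+: 122 + 91 = 213.
Recombination frequency = 213/1468 = 0.1451 ≈ 14.5%, i.e. 14.5 centimorgans.

14.5 centimorgans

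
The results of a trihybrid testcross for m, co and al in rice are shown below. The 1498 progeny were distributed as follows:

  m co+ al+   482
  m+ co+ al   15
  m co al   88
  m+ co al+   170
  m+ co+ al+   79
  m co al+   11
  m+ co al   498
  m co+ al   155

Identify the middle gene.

The two most frequent reciprocal classes, m+ co al and m co+ al+, are the parental types, so the F1 was m+ co al / m co+ al+.
The two rarest classes, m+ co+ al and m co al+, are the double crossovers. Comparing them with the parentals, only the co allele has switched, so co is the middle locus and the order is m – co – al.

co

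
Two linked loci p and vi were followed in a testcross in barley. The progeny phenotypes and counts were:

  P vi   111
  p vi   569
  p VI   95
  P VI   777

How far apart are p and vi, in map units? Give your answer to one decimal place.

13.3 map units

The two most frequent classes, P VI (777) and p vi (569), are the parental types, so the F1 was P VI / p vi.
The recombinant classes are P vi and p VI: 111 + 95 = 206.
Recombination frequency = 206/1552 = 0.1327 ≈ 13.3%, i.e. 13.3 map units.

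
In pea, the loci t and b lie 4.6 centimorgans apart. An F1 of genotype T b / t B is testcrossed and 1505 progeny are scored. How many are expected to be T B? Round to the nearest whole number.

35

A map distance of 4.6 centimorgans corresponds to a recombination frequency of 0.046.
The F1 is T b / t B, so T B is a recombinant gamete class with expected frequency r/2 = 0.046/2 = 0.0230.
Expected number = 0.0230 × 1505 = 34.62 ≈ 35.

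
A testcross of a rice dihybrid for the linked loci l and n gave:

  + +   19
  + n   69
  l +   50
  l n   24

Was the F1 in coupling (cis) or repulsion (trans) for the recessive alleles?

The two most frequent classes are + n (69) and l + (50); these are the parental (non-recombinant) types.
So the F1 carried + n on one chromosome and l + on the other — the recessive alleles are on opposite chromosomes (trans / repulsion).

trans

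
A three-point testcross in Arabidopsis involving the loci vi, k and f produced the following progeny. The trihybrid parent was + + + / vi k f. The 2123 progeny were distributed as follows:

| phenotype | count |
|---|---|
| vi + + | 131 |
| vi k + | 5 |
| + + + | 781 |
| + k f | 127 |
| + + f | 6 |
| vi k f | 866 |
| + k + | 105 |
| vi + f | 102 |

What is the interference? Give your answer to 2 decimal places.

0.60

The two rarest classes, + + f and vi k +, are the double crossovers. Comparing them with the parentals, only the f allele has switched, so f is the middle locus and the order is vi – f – k.
vi–f: (258 + 11)/2123 = 0.1267; f–k: (207 + 11)/2123 = 0.1027.
Expected DCO frequency = 0.1267 × 0.1027 ≈ 0.01301; observed = 11/2123 ≈ 0.00518.
Coefficient of coincidence = 0.00518/0.01301 ≈ 0.40; interference = 1 − 0.40 = 0.60.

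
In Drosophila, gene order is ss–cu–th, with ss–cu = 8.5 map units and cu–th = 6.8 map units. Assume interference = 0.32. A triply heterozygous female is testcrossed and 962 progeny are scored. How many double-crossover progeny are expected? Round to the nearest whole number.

Map distances give recombination frequencies of 0.085 and 0.068 for the two intervals.
With interference 0.32 (so coincidence = 0.68), expected double-crossover frequency = 0.085 × 0.068 × 0.68 = 0.00393.
Expected number = 0.00393 × 962 = 3.78 ≈ 4.

4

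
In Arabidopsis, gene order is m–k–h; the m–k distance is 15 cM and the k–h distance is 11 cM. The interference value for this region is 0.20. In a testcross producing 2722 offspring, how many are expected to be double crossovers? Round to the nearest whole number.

Map distances give recombination frequencies of 0.150 and 0.110 for the two intervals.
With interference 0.20 (so coincidence = 0.80), expected double-crossover frequency = 0.150 × 0.110 × 0.80 = 0.01320.
Expected number = 0.01320 × 2722 = 35.93 ≈ 36.

36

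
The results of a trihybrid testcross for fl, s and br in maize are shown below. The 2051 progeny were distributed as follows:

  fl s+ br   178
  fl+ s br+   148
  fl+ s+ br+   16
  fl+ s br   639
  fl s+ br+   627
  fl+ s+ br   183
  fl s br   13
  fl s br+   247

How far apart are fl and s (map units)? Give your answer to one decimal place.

The two most frequent reciprocal classes, fl+ s br and fl s+ br+, are the parental types, so the F1 was fl+ s br / fl s+ br+.
The two rarest classes, fl s br and fl+ s+ br+, are the double crossovers. Comparing them with the parentals, only the fl allele has switched, so fl is the middle locus and the order is s – fl – br.
Crossovers in the s–fl interval produce the single-crossover classes fl+ s+ br and fl s br+ (183 + 247 = 430) plus the double crossovers (29).
RF(s–fl) = (430 + 29) / 2051 = 459/2051 = 0.2238 → 22.4 map units.

22.4 map units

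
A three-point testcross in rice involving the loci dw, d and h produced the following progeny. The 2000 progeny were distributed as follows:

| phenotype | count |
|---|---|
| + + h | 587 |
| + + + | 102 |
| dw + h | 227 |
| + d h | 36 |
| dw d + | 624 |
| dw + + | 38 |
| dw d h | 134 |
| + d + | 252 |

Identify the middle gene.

d

The two most frequent reciprocal classes, dw d + and + + h, are the parental types, so the F1 was dw d + / + + h.
The two rarest classes, dw + + and + d h, are the double crossovers. Comparing them with the parentals, only the d allele has switched, so d is the middle locus and the order is h – d – dw.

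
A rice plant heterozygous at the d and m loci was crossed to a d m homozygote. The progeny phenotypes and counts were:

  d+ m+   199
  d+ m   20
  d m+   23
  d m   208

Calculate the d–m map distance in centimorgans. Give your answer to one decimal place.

The two most frequent classes, d+ m+ (199) and d m (208), are the parental types, so the F1 was d+ m+ / d m.
The recombinant classes are d+ m and d m+: 20 + 23 = 43.
Recombination frequency = 43/450 = 0.0956 ≈ 9.6%, i.e. 9.6 centimorgans.

9.6 centimorgans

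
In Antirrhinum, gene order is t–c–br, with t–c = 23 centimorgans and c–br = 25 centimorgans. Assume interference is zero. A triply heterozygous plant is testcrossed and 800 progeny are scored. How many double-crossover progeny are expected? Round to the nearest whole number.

46

Map distances give recombination frequencies of 0.230 and 0.250 for the two intervals.
With no interference, expected double-crossover frequency = 0.230 × 0.250 = 0.05750.
Expected number = 0.05750 × 800 = 46.00 ≈ 46.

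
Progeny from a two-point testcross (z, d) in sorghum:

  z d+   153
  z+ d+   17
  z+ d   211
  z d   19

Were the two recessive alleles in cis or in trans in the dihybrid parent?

The two most frequent classes are z+ d (211) and z d+ (153); these are the parental (non-recombinant) types.
So the F1 carried z+ d on one chromosome and z d+ on the other — the recessive alleles are on opposite chromosomes (trans / repulsion).

trans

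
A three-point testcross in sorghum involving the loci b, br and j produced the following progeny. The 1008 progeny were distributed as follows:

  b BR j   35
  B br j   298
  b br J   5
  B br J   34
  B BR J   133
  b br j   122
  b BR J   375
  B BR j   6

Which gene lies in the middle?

br

The two most frequent reciprocal classes, B br j and b BR J, are the parental types, so the F1 was B br j / b BR J.
The two rarest classes, B BR j and b br J, are the double crossovers. Comparing them with the parentals, only the br allele has switched, so br is the middle locus and the order is j – br – b.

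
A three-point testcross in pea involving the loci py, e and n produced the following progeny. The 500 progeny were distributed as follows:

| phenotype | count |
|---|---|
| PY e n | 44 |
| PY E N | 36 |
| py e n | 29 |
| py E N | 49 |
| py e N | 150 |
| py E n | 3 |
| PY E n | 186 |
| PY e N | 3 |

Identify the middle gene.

The two most frequent reciprocal classes, py e N and PY E n, are the parental types, so the F1 was py e N / PY E n.
The two rarest classes, PY e N and py E n, are the double crossovers. Comparing them with the parentals, only the py allele has switched, so py is the middle locus and the order is n – py – e.

py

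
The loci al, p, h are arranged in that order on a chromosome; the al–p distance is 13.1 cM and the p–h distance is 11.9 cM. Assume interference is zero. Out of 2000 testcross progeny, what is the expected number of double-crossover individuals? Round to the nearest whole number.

31

Map distances give recombination frequencies of 0.131 and 0.119 for the two intervals.
With no interference, expected double-crossover frequency = 0.131 × 0.119 = 0.01559.
Expected number = 0.01559 × 2000 = 31.18 ≈ 31.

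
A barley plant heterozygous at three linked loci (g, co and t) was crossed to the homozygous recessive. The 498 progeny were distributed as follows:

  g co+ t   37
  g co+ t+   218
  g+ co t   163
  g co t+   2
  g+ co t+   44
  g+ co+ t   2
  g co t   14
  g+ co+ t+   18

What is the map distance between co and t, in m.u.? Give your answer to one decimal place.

17.1 m.u.

The two most frequent reciprocal classes, g co+ t+ and g+ co t, are the parental types, so the F1 was g co+ t+ / g+ co t.
The two rarest classes, g co t+ and g+ co+ t, are the double crossovers. Comparing them with the parentals, only the co allele has switched, so co is the middle locus and the order is g – co – t.
Crossovers in the co–t interval produce the single-crossover classes g co+ t and g+ co t+ (37 + 44 = 81) plus the double crossovers (4).
RF(co–t) = (81 + 4) / 498 = 85/498 = 0.1707 → 17.1 m.u.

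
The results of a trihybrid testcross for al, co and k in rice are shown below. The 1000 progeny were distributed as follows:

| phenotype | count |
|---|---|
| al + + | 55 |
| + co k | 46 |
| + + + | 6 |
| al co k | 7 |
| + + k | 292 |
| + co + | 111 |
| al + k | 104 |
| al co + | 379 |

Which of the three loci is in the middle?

The two most frequent reciprocal classes, + + k and al co +, are the parental types, so the F1 was + + k / al co +.
The two rarest classes, + + + and al co k, are the double crossovers. Comparing them with the parentals, only the k allele has switched, so k is the middle locus and the order is co – k – al.

k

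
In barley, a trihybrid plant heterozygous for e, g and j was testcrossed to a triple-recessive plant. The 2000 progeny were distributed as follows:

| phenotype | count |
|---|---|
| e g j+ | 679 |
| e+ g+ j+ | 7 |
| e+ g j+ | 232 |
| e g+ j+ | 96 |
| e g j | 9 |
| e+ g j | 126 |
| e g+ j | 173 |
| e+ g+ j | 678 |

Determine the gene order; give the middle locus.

The two most frequent reciprocal classes, e+ g+ j and e g j+, are the parental types, so the F1 was e+ g+ j / e g j+.
The two rarest classes, e+ g+ j+ and e g j, are the double crossovers. Comparing them with the parentals, only the j allele has switched, so j is the middle locus and the order is e – j – g.

j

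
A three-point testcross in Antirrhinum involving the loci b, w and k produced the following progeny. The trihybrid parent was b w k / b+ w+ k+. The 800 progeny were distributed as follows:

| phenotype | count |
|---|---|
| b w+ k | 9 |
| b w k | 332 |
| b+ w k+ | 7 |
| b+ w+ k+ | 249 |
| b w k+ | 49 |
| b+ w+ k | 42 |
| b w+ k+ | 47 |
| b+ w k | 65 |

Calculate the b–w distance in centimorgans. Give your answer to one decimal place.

The two rarest classes, b w+ k and b+ w k+, are the double crossovers. Comparing them with the parentals, only the w allele has switched, so w is the middle locus and the order is b – w – k.
Crossovers in the b–w interval produce the single-crossover classes b+ w k and b w+ k+ (65 + 47 = 112) plus the double crossovers (16).
RF(b–w) = (112 + 16) / 800 = 128/800 = 0.1600 → 16.0 centimorgans.

16.0 centimorgans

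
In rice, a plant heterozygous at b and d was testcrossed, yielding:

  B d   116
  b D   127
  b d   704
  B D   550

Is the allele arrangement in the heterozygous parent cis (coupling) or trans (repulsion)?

The two most frequent classes are B D (550) and b d (704); these are the parental (non-recombinant) types.
So the F1 carried B D on one chromosome and b d on the other — the recessive alleles are on the same chromosome (cis / coupling).

cis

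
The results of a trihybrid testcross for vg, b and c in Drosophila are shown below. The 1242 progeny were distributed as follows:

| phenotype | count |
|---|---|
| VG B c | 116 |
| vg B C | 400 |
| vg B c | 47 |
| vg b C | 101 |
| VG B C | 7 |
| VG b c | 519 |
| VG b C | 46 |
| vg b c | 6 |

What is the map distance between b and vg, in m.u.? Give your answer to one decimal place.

The two most frequent reciprocal classes, vg B C and VG b c, are the parental types, so the F1 was vg B C / VG b c.
The two rarest classes, VG B C and vg b c, are the double crossovers. Comparing them with the parentals, only the vg allele has switched, so vg is the middle locus and the order is b – vg – c.
Crossovers in the b–vg interval produce the single-crossover classes vg b C and VG B c (101 + 116 = 217) plus the double crossovers (13).
RF(b–vg) = (217 + 13) / 1242 = 230/1242 = 0.1852 → 18.5 m.u.

18.5 m.u.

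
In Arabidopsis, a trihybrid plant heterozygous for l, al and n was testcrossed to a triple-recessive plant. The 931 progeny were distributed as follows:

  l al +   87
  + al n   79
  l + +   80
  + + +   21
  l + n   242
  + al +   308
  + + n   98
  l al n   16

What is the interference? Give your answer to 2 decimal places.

The two most frequent reciprocal classes, l + n and + al +, are the parental types, so the F1 was l + n / + al +.
The two rarest classes, l al n and + + +, are the double crossovers. Comparing them with the parentals, only the al allele has switched, so al is the middle locus and the order is l – al – n.
l–al: (185 + 37)/931 = 0.2385; al–n: (159 + 37)/931 = 0.2105.
Expected DCO frequency = 0.2385 × 0.2105 ≈ 0.05020; observed = 37/931 ≈ 0.03974.
Coefficient of coincidence = 0.03974/0.05020 ≈ 0.79; interference = 1 − 0.79 = 0.21.

0.21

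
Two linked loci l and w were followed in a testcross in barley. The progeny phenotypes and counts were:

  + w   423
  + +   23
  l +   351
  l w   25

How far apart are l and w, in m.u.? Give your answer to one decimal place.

5.8 m.u.

The two most frequent classes, + w (423) and l + (351), are the parental types, so the F1 was + w / l +.
The recombinant classes are + + and l w: 23 + 25 = 48.
Recombination frequency = 48/822 = 0.0584 ≈ 5.8%, i.e. 5.8 m.u.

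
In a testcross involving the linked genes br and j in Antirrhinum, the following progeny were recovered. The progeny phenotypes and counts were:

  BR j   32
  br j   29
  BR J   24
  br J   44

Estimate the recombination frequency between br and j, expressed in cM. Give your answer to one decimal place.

The two most frequent classes, BR j (32) and br J (44), are the parental types, so the F1 was BR j / br J.
The recombinant classes are BR J and br j: 24 + 29 = 53.
Recombination frequency = 53/129 = 0.4109 ≈ 41.1%, i.e. 41.1 cM.

41.1 cM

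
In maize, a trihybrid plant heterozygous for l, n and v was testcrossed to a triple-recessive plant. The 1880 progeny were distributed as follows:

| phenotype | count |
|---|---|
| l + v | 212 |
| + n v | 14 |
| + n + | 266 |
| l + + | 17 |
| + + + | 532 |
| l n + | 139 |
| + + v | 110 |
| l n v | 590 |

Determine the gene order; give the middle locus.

l

The two most frequent reciprocal classes, l n v and + + +, are the parental types, so the F1 was l n v / + + +.
The two rarest classes, + n v and l + +, are the double crossovers. Comparing them with the parentals, only the l allele has switched, so l is the middle locus and the order is v – l – n.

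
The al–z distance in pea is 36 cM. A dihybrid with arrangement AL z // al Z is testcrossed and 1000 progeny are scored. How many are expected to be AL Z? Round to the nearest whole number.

A map distance of 36 cM corresponds to a recombination frequency of 0.360.
The F1 is AL z / al Z, so AL Z is a recombinant gamete class with expected frequency r/2 = 0.360/2 = 0.1800.
Expected number = 0.1800 × 1000 = 180.00 ≈ 180.

180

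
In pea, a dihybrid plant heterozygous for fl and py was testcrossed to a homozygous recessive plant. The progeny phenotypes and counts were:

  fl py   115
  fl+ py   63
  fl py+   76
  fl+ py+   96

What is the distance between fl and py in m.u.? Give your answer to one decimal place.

The two most frequent classes, fl+ py+ (96) and fl py (115), are the parental types, so the F1 was fl+ py+ / fl py.
The recombinant classes are fl+ py and fl py+: 63 + 76 = 139.
Recombination frequency = 139/350 = 0.3971 ≈ 39.7%, i.e. 39.7 m.u.

39.7 m.u.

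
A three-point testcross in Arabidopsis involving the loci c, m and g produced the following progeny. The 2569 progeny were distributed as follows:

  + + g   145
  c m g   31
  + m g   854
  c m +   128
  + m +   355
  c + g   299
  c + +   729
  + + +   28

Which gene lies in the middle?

c

The two most frequent reciprocal classes, + m g and c + +, are the parental types, so the F1 was + m g / c + +.
The two rarest classes, c m g and + + +, are the double crossovers. Comparing them with the parentals, only the c allele has switched, so c is the middle locus and the order is m – c – g.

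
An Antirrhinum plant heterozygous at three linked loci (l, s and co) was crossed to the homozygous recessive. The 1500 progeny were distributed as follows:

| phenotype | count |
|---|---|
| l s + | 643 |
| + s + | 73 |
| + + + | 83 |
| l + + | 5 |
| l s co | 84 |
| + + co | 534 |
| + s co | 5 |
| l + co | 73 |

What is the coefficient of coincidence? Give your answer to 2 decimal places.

The two most frequent reciprocal classes, + + co and l s +, are the parental types, so the F1 was + + co / l s +.
The two rarest classes, + s co and l + +, are the double crossovers. Comparing them with the parentals, only the s allele has switched, so s is the middle locus and the order is l – s – co.
l–s: (146 + 10)/1500 = 0.1040; s–co: (167 + 10)/1500 = 0.1180.
Expected DCO frequency = 0.1040 × 0.1180 ≈ 0.01227; observed = 10/1500 ≈ 0.00667.
Coefficient of coincidence = 0.00667/0.01227 ≈ 0.54.

0.54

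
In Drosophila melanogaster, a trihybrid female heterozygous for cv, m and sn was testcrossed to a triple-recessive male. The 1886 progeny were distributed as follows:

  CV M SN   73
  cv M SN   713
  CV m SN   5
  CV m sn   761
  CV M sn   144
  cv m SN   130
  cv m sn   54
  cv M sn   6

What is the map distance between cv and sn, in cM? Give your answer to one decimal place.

The two most frequent reciprocal classes, CV m sn and cv M SN, are the parental types, so the F1 was CV m sn / cv M SN.
The two rarest classes, CV m SN and cv M sn, are the double crossovers. Comparing them with the parentals, only the sn allele has switched, so sn is the middle locus and the order is m – sn – cv.
Crossovers in the sn–cv interval produce the single-crossover classes cv m sn and CV M SN (54 + 73 = 127) plus the double crossovers (11).
RF(sn–cv) = (127 + 11) / 1886 = 138/1886 = 0.0732 → 7.3 cM.

7.3 cM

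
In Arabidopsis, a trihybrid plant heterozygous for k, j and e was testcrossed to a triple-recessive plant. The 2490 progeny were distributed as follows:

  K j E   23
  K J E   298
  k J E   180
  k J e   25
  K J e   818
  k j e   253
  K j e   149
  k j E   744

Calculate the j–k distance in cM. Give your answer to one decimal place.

15.1 cM

The two most frequent reciprocal classes, K J e and k j E, are the parental types, so the F1 was K J e / k j E.
The two rarest classes, k J e and K j E, are the double crossovers. Comparing them with the parentals, only the k allele has switched, so k is the middle locus and the order is e – k – j.
Crossovers in the k–j interval produce the single-crossover classes K j e and k J E (149 + 180 = 329) plus the double crossovers (48).
RF(k–j) = (329 + 48) / 2490 = 377/2490 = 0.1514 → 15.1 cM.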